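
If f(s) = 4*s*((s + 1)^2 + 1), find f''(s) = 24*s + 16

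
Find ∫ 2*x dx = x^2 + C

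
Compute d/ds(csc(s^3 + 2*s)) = -2*(3*s^2 + 2)*cos(s*(s^2 + 2))/(1 - cos(2*s*(s^2 + 2)))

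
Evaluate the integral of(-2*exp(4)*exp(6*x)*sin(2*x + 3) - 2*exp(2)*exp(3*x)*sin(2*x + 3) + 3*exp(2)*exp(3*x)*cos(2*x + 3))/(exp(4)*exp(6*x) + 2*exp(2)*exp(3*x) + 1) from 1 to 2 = -exp(5)*cos(5)/(1 + exp(5)) + exp(8)*cos(7)/(1 + exp(8))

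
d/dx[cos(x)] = -sin(x)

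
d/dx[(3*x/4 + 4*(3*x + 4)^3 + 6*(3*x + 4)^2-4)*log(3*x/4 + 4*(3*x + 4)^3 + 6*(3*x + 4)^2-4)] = 324*x^2*log(108*x^3 + 486*x^2 + 2883*x/4 + 348) + 324*x^2 + 972*x*log(108*x^3 + 486*x^2 + 2883*x/4 + 348) + 972*x + 2883*log(108*x^3 + 486*x^2 + 2883*x/4 + 348)/4 + 2883/4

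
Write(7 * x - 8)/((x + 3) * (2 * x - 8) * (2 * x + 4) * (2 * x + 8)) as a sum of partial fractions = 9/(32*(x + 4)) - 29/(56*(x + 3)) + 11/(48*(x + 2)) + 5/(672*(x - 4))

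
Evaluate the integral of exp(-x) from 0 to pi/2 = 1 - exp(-pi/2)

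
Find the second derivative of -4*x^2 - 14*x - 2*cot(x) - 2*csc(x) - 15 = -8 + 2/sin(x) - 4*cos(x)/sin(x)^3 - 4/sin(x)^3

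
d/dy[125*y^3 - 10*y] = 375*y^2 - 10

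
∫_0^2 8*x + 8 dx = 32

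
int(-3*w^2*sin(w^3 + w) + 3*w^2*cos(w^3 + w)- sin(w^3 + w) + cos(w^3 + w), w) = sqrt(2)*sin(w^3 + w + pi/4) + C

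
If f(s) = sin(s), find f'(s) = cos(s)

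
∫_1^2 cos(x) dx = -sin(1) + sin(2)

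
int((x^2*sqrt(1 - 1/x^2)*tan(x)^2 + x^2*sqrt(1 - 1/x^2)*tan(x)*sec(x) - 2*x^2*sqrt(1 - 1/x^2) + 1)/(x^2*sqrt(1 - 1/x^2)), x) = -3*x + tan(x) + asec(x) + sec(x) + C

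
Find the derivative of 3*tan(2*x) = 6/cos(2*x)^2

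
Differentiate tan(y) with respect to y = cos(y)^(-2)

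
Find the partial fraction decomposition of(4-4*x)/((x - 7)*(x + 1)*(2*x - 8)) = 1/(10*(x + 1)) + 2/(5*(x - 4)) - 1/(2*(x - 7))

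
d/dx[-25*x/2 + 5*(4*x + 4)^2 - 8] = 160*x + 295/2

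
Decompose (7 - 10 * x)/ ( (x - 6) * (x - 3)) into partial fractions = 23/(3*(x - 3)) - 53/(3*(x - 6))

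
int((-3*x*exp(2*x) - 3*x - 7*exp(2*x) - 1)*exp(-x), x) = -2*(3*x + 4)*sinh(x) + C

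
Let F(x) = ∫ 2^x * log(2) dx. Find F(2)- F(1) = 2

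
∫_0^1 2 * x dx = 1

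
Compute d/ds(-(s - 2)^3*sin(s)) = (s - 2)^2*(-s*cos(s) - 3*sin(s) + 2*cos(s))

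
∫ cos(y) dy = sin(y) + C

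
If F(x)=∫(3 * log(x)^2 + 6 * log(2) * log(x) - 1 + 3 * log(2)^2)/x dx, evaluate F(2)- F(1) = -log(2) + 7*log(2)^3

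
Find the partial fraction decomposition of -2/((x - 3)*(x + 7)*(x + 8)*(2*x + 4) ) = 1/(66*(x + 8)) - 1/(50*(x + 7)) + 1/(150*(x + 2)) - 1/(550*(x - 3))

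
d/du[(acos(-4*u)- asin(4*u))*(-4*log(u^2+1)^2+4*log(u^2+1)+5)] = (-16*u*log(u^2 + 1)*acos(-4*u) + 16*u*log(u^2 + 1)*asin(4*u) + 8*u*acos(-4*u) - 8*u*asin(4*u))/(u^2 + 1)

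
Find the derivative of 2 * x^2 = 4*x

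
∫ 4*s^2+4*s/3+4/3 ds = 4*s^3/3 + 2*s^2/3 + 4*s/3 + C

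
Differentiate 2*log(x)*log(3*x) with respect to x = (4*log(x) + 2*log(3))/x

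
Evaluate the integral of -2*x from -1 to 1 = 0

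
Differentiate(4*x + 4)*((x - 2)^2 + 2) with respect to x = 12*x^2 - 24*x + 8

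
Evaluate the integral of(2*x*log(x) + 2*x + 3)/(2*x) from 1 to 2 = 7*log(2)/2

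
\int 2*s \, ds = s^2 + C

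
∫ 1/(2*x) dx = log(x)/2 + C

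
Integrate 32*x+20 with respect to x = 16*x^2 + 20*x + C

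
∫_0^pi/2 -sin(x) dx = -1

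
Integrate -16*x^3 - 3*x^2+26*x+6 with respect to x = -4*x^4 - x^3 + 13*x^2 + 6*x + C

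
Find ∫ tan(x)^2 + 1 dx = tan(x) + C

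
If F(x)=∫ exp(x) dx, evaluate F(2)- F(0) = -1 + exp(2)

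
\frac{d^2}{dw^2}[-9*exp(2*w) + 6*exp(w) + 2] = -36*exp(2*w) + 6*exp(w)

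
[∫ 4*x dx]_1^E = -2 + 2*exp(2)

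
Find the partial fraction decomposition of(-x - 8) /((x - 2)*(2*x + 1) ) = 3/(2*x + 1) - 2/(x - 2)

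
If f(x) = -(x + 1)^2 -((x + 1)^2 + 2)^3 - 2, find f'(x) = -6*x^5 - 30*x^4 - 84*x^3 - 132*x^2 - 128*x - 56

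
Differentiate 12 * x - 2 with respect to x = 12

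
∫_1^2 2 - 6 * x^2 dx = -12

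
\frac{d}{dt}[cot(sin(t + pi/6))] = -cos(t + pi/6)/sin(sin(t + pi/6))^2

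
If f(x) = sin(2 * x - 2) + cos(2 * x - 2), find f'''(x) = 8*sin(2*x - 2) - 8*cos(2*x - 2)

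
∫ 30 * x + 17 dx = 15*x^2 + 17*x + C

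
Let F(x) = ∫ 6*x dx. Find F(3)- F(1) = 24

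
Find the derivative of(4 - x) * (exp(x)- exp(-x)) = (-x*exp(2*x) - x + 3*exp(2*x) + 5)*exp(-x)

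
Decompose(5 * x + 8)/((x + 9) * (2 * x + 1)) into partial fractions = 11/(17*(2*x + 1)) + 37/(17*(x + 9))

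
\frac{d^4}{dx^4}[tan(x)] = 24*tan(x)^5 + 40*tan(x)^3 + 16*tan(x)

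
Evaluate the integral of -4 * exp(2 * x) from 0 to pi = 2 - 2*exp(2*pi)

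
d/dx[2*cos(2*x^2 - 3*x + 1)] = 2*(3 - 4*x)*sin(2*x^2 - 3*x + 1)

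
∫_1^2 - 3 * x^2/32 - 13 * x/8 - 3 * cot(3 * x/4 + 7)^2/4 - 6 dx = -253/32 + cot(17/2) - cot(31/4)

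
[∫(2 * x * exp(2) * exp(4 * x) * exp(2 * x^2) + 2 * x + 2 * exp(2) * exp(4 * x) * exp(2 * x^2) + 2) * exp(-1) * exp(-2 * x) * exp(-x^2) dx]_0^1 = -E - exp(-4) + exp(-1) + exp(4)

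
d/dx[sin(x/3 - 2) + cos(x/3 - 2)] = sqrt(2)*cos(x/3 - 2 + pi/4)/3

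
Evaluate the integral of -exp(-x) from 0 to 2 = -1 + exp(-2)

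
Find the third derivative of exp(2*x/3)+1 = 8*exp(2*x/3)/27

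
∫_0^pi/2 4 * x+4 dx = pi^2/2 + 2*pi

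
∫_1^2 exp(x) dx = -E + exp(2)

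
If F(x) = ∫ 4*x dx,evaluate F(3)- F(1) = 16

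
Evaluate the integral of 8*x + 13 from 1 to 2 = 25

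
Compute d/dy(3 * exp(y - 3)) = 3*exp(y - 3)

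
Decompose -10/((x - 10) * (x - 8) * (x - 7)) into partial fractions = -10/(3*(x - 7)) + 5/(x - 8) - 5/(3*(x - 10))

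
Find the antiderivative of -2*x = -x^2 + C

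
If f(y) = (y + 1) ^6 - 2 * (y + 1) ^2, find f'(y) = 6*y^5 + 30*y^4 + 60*y^3 + 60*y^2 + 26*y + 2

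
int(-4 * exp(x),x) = -4*exp(x) + C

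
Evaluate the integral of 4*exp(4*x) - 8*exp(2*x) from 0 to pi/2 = -1 + (-2 + exp(pi))^2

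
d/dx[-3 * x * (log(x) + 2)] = -3*log(x) - 9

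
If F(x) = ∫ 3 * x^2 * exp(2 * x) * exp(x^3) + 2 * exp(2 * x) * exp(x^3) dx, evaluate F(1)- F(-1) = -exp(-3) + exp(3)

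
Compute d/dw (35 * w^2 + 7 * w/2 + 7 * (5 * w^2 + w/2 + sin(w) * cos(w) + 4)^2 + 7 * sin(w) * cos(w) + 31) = 700*w^3 - 140*w^2*sin(w)^2 + 175*w^2 - 14*w*sin(w)^2 + 140*w*sin(w)*cos(w) + 1281*w/2 - 28*sin(w)^3*cos(w) - 126*sin(w)^2 + 21*sin(w)*cos(w) + 189/2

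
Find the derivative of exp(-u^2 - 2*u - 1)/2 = (-u - 1)*exp(-u^2 - 2*u - 1)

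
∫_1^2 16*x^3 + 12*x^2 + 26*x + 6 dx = 133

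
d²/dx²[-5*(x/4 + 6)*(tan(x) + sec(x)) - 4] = 5*(-x*sin(x)/(2*cos(x)^2) + x/4 - x/(2*cos(x)^2) - sin(x)/(2*cos(x)) - 12*sin(x)/cos(x)^2 + 6 - 1/(2*cos(x)) - 12/cos(x)^2)/cos(x)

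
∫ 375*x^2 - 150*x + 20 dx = 125*x^3 - 75*x^2 + 20*x + C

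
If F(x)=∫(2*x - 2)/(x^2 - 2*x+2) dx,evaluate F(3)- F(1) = -log(2) + log(10)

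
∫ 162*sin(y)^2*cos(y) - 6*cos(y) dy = 54*sin(y)^3 - 6*sin(y) + C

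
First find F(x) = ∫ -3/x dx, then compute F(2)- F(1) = -3*log(6) + 3*log(3)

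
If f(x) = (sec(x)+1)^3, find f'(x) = 3*(cos(x) + 1)^2*sin(x)/cos(x)^4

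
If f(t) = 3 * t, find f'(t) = 3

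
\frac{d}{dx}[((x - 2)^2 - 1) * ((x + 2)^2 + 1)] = 4*x^3 - 16*x - 8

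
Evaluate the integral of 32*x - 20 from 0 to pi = -16 + 12*pi + (4 - 4*pi)^2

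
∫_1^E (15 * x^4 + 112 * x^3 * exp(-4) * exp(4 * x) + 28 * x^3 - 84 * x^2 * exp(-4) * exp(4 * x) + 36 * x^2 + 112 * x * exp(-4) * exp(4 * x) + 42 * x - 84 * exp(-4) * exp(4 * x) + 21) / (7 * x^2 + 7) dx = -40/7 - log(2) + log(1 + exp(2)) + 3*E + 5*exp(3)/7 + 2*exp(2) + (-4 + 4*E)*exp(-4 + 4*E)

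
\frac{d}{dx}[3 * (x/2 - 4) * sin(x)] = 3*x*cos(x)/2 + 3*sin(x)/2 - 12*cos(x)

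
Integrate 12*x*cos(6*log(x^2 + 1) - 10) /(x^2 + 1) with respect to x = sin(6*log(x^2 + 1) - 10) + C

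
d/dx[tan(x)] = cos(x)^(-2)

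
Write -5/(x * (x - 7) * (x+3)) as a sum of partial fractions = -1/(6*(x + 3)) - 1/(14*(x - 7)) + 5/(21*x)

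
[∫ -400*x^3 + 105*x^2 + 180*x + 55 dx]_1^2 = -930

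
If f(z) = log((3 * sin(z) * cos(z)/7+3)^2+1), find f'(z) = (9*sin(4*z)/2 + 126*cos(2*z))/(63*sin(2*z) - 9*cos(4*z)/8 + 3929/8)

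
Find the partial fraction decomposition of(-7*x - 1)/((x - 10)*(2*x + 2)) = -3/(11*(x + 1)) - 71/(22*(x - 10))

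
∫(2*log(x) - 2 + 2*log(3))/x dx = (log(3*x) - 1)^2 + C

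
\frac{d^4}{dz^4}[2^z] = 2^z*log(2)^4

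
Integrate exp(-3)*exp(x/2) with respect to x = 2*exp(x/2 - 3) + C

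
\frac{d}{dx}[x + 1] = 1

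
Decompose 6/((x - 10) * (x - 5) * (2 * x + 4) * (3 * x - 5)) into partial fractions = 81/(2750*(3*x - 5)) - 1/(308*(x + 2)) - 3/(350*(x - 5)) + 1/(500*(x - 10))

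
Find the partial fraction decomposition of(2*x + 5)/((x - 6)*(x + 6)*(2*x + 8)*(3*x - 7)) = -261/(10450*(3*x - 7)) + 7/(1200*(x + 6)) - 3/(760*(x + 4)) + 17/(2640*(x - 6))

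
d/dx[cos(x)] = -sin(x)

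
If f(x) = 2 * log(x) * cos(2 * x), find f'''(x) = 4*(4*x^3*log(x)*sin(2*x) - 6*x^2*cos(2*x) + 3*x*sin(2*x) + cos(2*x))/x^3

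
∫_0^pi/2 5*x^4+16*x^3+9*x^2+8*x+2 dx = (-2 + (pi/2 + 2)^2)*(pi/2 + pi^3/8)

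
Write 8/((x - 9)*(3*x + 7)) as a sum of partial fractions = -12/(17*(3*x + 7)) + 4/(17*(x - 9))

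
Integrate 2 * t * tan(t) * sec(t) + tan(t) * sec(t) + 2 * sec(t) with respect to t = (2*t + 1)*sec(t) + C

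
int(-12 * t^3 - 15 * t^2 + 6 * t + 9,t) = -3*t^4 - 5*t^3 + 3*t^2 + 9*t + C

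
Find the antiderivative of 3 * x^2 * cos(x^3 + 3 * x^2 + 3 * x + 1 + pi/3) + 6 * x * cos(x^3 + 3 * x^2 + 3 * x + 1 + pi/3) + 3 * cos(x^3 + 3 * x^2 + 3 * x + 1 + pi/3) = sin((x + 1)^3 + pi/3) + C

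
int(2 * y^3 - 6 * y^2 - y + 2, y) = y^4/2 - 2*y^3 - y^2/2 + 2*y + C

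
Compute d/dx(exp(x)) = exp(x)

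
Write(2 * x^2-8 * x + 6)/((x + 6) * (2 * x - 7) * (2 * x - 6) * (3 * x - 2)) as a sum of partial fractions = 3/(340*(3*x - 2)) + 10/(323*(2*x - 7)) - 7/(380*(x + 6))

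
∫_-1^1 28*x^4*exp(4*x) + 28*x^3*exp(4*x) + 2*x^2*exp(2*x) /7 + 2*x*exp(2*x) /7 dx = -7*exp(-4) - exp(-2)/7 + exp(2)/7 + 7*exp(4)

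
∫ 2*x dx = x^2 + C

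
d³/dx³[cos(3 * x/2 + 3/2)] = 27*sin(3*(x + 1)/2)/8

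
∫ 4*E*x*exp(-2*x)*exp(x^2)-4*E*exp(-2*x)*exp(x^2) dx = 2*exp((x - 1)^2) + C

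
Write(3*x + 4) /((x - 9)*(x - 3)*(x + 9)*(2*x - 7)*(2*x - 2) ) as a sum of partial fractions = -116/(1375*(2*x - 7)) - 23/(108000*(x + 9)) - 7/(1600*(x - 1)) + 13/(288*(x - 3)) + 31/(19008*(x - 9))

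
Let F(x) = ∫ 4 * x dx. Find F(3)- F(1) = 16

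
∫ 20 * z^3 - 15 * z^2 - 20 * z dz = 5*z^4 - 5*z^3 - 10*z^2 + C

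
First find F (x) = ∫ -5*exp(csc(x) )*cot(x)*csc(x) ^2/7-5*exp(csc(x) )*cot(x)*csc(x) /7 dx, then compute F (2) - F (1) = -5*exp(csc(1))*csc(1)/7 + 5*exp(csc(2))*csc(2)/7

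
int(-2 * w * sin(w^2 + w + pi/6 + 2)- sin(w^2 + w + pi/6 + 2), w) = cos(w^2 + w + pi/6 + 2) + C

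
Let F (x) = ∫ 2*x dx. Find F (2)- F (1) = 3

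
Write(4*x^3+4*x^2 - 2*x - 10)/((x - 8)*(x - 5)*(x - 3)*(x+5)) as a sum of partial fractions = 5/(13*(x + 5)) + 8/(5*(x - 3)) - 29/(3*(x - 5)) + 2278/(195*(x - 8))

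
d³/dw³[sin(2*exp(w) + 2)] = -8*exp(3*w)*cos(2*exp(w) + 2) - 12*exp(2*w)*sin(2*exp(w) + 2) + 2*exp(w)*cos(2*exp(w) + 2)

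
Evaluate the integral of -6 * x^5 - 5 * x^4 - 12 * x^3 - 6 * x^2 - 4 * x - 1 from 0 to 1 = -10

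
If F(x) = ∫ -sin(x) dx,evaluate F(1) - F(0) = -1 + cos(1)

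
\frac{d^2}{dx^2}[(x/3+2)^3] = 2*x/9 + 4/3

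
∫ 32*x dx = 16*x^2 + C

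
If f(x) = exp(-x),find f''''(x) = exp(-x)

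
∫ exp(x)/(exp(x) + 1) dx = log(exp(x) + 1) + C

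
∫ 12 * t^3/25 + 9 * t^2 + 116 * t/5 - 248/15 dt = 3*t^4/25 + 3*t^3 + 58*t^2/5 - 248*t/15 + C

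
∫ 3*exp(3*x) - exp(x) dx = exp(3*x) - exp(x) + C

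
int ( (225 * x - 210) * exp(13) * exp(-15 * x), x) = (13 - 15*x)*exp(13 - 15*x) + C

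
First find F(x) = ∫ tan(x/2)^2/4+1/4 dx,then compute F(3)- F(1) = -tan(1/2)/2 + tan(3/2)/2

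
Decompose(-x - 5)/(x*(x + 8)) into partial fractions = -3/(8*(x + 8)) - 5/(8*x)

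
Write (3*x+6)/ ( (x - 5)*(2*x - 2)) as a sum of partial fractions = -9/(8*(x - 1)) + 21/(8*(x - 5))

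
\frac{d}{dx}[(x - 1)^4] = 4*x^3 - 12*x^2 + 12*x - 4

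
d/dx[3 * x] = 3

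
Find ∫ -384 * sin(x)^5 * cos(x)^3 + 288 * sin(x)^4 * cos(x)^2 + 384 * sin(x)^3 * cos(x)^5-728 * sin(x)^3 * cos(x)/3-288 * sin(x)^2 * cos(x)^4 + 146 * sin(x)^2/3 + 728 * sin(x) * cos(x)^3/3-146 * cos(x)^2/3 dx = 3*(2*sin(2*x) + cos(4*x) - 5)^2/2 - sin(2*x)/3 - cos(4*x)/6 + C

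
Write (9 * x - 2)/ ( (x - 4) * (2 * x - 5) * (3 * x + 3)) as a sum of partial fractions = -82/(63*(2*x - 5)) - 11/(105*(x + 1)) + 34/(45*(x - 4))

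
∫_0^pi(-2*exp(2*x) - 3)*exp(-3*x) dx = -3 + exp(-3*pi) + 2*exp(-pi)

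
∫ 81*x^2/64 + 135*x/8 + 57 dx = 27*x^3/64 + 135*x^2/16 + 57*x + C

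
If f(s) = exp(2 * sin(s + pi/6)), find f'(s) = 2*exp(2*sin(s + pi/6))*cos(s + pi/6)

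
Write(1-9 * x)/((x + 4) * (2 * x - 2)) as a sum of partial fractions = -37/(10*(x + 4)) - 4/(5*(x - 1))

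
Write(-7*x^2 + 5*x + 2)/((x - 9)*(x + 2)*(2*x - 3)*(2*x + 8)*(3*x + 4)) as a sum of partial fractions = -693/(8432*(3*x + 4)) + 10/(3927*(2*x - 3)) - 5/(176*(x + 4)) + 9/(154*(x + 2)) - 4/(1023*(x - 9))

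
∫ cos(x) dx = sin(x) + C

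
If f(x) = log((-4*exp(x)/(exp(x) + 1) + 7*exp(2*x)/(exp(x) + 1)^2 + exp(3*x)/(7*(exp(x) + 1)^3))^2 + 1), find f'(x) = (3212*exp(6*x) + 826*exp(5*x) - 5908*exp(4*x) - 1960*exp(3*x) + 1568*exp(2*x))/(533*exp(7*x) + 519*exp(6*x) - 462*exp(5*x) + 924*exp(4*x) + 2891*exp(3*x) + 1813*exp(2*x) + 343*exp(x) + 49)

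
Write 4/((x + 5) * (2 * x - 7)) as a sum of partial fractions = 8/(17*(2*x - 7)) - 4/(17*(x + 5))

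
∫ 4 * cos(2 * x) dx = 2*sin(2*x) + C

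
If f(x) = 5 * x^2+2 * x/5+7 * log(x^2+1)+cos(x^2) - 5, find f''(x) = 2*(-2*x^6*cos(x^2) - x^4*sin(x^2) - 4*x^4*cos(x^2) + 5*x^4 - 2*sqrt(2)*x^2*sin(x^2 + pi/4) + 3*x^2 - sin(x^2) + 12)/(x^4 + 2*x^2 + 1)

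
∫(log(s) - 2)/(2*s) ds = (log(s) - 2)^2/4 + C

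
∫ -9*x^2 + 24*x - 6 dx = -3*x^3 + 12*x^2 - 6*x + C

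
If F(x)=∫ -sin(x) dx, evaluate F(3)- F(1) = cos(3) - cos(1)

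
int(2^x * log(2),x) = 2^x + C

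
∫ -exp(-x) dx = exp(-x) + C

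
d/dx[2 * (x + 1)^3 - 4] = 6*x^2 + 12*x + 6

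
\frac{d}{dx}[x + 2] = 1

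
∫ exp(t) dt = exp(t) + C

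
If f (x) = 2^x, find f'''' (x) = 2^x*log(2)^4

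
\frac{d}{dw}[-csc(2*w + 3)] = 2*cot(2*w + 3)*csc(2*w + 3)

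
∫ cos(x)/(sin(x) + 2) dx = log(2*sin(x) + 4) + C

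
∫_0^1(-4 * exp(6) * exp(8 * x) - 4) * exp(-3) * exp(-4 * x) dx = -exp(7) - exp(-3) + exp(-7) + exp(3)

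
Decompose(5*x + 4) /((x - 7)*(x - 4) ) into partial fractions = -8/(x - 4) + 13/(x - 7)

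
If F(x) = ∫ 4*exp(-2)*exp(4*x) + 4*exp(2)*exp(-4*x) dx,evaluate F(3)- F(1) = -exp(2) - exp(-10) + exp(-2) + exp(10)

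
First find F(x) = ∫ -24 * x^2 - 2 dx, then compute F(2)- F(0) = -68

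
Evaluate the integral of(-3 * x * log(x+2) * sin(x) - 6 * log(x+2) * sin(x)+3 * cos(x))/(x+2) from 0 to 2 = 3*(-1 + 2*cos(2))*log(2)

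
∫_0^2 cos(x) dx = sin(2)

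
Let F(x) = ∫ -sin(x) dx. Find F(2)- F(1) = -cos(1) + cos(2)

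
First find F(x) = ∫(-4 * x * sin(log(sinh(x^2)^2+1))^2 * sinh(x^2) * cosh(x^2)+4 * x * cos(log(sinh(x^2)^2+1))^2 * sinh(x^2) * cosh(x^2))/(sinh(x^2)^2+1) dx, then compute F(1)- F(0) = sin(2*log(1 + sinh(1)^2))/2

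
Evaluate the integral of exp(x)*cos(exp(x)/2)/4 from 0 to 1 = -sin(1/2)/2 + sin(E/2)/2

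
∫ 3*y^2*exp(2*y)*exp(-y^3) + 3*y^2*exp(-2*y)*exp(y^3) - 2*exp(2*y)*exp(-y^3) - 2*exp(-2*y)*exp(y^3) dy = 2*sinh(y*(y^2 - 2)) + C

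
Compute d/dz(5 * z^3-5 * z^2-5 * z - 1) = 15*z^2 - 10*z - 5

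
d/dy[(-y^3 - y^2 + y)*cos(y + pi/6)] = y^3*sin(y + pi/6) + y^2*sin(y + pi/6) - 3*y^2*cos(y + pi/6) - y*sin(y + pi/6) - 2*y*cos(y + pi/6) + cos(y + pi/6)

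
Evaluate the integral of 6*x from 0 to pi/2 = 3*pi^2/4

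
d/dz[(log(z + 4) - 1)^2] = (2*log(z + 4) - 2)/(z + 4)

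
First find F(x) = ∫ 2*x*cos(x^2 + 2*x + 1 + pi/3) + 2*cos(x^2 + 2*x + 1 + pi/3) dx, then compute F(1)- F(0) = sin(pi/3 + 4) - sin(1 + pi/3)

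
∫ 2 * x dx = x^2 + C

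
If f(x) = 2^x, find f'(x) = 2^x*log(2)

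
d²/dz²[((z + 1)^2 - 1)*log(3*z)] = (2*z*log(z) + 2*z*log(3) + 3*z + 2)/z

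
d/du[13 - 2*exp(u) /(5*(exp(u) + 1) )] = -2*exp(u)/(5*exp(2*u) + 10*exp(u) + 5)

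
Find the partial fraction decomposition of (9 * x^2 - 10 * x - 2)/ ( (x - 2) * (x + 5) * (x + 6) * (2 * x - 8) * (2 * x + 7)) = 382/(825*(2*x + 7)) + 191/(400*(x + 6)) - 13/(18*(x + 5)) - 1/(176*(x - 2)) + 17/(900*(x - 4))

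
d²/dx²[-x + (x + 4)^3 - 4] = 6*x + 24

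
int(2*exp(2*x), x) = exp(2*x) + C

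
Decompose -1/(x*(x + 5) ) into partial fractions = 1/(5*(x + 5)) - 1/(5*x)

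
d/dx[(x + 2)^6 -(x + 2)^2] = 6*x^5 + 60*x^4 + 240*x^3 + 480*x^2 + 478*x + 188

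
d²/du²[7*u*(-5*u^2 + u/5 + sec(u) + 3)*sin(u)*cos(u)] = 70*u^3*sin(2*u) - 14*u^2*sin(2*u)/5 - 210*u^2*cos(2*u) - 7*u*sin(u) - 147*u*sin(2*u) + 28*u*cos(2*u)/5 + 7*sin(2*u)/5 + 14*cos(u) + 42*cos(2*u)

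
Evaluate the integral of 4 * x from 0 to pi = 2*pi^2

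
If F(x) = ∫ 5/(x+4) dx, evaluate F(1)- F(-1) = -5*log(3) + 5*log(5)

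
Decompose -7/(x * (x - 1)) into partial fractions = -7/(x - 1) + 7/x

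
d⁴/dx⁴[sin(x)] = sin(x)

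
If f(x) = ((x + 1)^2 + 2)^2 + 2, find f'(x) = 4*x^3 + 12*x^2 + 20*x + 12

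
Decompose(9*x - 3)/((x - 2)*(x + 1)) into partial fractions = 4/(x + 1) + 5/(x - 2)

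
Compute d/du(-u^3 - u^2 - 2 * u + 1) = -3*u^2 - 2*u - 2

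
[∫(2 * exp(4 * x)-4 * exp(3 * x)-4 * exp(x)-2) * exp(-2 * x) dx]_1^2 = -(-2 - exp(-1) + E)^2 + (-2 - exp(-2) + exp(2))^2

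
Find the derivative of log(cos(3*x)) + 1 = -3*tan(3*x)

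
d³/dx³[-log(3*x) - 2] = -2/x^3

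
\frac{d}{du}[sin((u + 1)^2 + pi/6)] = 2*(u + 1)*cos(u^2 + 2*u + pi/6 + 1)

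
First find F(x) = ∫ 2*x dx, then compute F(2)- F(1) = 3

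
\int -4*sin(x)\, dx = 4*cos(x) + C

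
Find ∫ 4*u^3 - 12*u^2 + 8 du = u^4 - 4*u^3 + 8*u + C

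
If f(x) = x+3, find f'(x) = 1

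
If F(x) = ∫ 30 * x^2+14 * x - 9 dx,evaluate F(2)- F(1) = 82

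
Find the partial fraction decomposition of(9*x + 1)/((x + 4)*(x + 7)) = 62/(3*(x + 7)) - 35/(3*(x + 4))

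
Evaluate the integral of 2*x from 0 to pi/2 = pi^2/4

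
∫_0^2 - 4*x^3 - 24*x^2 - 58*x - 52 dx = -300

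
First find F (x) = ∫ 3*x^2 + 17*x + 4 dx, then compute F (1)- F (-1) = 10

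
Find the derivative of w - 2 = 1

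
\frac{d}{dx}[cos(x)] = -sin(x)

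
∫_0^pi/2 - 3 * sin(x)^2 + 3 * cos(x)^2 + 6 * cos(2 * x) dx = 0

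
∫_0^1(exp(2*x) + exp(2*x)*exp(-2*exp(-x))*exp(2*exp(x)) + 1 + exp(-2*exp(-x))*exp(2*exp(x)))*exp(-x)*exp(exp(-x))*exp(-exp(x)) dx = -exp(-E + exp(-1)) + exp(E - exp(-1))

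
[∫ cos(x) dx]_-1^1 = 2*sin(1)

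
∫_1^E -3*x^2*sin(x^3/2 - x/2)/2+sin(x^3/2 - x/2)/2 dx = -1 + cos(-exp(3)/2 + E/2)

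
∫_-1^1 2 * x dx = 0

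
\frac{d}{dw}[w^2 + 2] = 2*w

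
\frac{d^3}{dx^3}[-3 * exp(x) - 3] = -3*exp(x)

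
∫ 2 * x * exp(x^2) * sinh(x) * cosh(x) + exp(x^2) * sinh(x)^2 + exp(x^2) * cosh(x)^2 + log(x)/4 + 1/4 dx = x*log(x)/4 + exp(x^2)*sinh(2*x)/2 + C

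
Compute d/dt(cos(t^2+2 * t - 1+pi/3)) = -2*(t + 1)*sin(t^2 + 2*t - 1 + pi/3)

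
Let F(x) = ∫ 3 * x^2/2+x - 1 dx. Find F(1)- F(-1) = -1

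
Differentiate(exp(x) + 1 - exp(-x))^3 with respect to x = (3*exp(6*x) + 6*exp(5*x) - 6*exp(x) + 3)*exp(-3*x)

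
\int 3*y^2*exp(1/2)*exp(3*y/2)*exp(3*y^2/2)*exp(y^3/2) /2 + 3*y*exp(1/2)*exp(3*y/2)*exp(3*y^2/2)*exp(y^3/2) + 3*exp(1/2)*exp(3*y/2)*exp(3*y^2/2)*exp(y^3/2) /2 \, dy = exp((y + 1)^3/2) + C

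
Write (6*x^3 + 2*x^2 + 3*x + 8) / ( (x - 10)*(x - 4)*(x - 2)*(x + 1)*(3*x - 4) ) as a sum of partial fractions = -603/(728*(3*x - 4)) + 1/(1155*(x + 1)) + 35/(48*(x - 2)) - 109/(120*(x - 4)) + 3119/(6864*(x - 10))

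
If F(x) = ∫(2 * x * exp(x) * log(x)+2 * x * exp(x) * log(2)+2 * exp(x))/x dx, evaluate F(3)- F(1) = -2*E*log(2) + 2*exp(3)*log(6)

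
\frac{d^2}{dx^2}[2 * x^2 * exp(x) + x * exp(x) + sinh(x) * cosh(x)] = 2*x^2*exp(x) + 9*x*exp(x) + 6*exp(x) + 2*sinh(2*x)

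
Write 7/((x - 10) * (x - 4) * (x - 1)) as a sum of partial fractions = 7/(27*(x - 1)) - 7/(18*(x - 4)) + 7/(54*(x - 10))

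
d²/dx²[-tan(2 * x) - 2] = -8*sin(2*x)/cos(2*x)^3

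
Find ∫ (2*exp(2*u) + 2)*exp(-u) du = 4*sinh(u) + C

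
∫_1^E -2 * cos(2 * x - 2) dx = sin(2 - 2*E)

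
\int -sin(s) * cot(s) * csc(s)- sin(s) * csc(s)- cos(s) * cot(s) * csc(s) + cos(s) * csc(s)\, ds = 1/tan(s) + C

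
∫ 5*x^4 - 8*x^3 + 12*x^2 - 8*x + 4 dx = x^5 - 2*x^4 + 4*x^3 - 4*x^2 + 4*x + C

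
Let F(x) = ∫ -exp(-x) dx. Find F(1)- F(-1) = -E + exp(-1)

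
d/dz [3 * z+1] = 3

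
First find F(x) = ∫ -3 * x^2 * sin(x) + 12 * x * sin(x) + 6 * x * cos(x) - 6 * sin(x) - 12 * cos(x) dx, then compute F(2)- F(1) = 3*cos(1) - 6*cos(2)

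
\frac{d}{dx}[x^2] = 2*x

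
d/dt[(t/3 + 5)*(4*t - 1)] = 8*t/3 + 59/3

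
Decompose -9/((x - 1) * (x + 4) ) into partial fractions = 9/(5*(x + 4)) - 9/(5*(x - 1))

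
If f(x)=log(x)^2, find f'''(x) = (4*log(x) - 6)/x^3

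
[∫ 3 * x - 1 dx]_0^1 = 1/2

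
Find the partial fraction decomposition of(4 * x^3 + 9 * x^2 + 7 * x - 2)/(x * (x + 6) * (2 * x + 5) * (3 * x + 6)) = -206/(105*(2*x + 5)) + 73/(63*(x + 6)) + 1/(2*(x + 2)) - 1/(90*x)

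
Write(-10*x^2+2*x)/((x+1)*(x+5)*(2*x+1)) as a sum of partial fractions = -14/(9*(2*x + 1)) - 65/(9*(x + 5)) + 3/(x + 1)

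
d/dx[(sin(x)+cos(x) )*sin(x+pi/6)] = sqrt(2)*sin(2*x + 5*pi/12)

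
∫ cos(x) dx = sin(x) + C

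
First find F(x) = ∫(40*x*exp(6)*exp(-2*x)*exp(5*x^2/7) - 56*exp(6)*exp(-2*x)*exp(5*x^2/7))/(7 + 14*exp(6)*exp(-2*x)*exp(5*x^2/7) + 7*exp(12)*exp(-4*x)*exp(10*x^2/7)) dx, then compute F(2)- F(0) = -4*exp(6)/(1 + exp(6)) + 4*exp(34/7)/(1 + exp(34/7))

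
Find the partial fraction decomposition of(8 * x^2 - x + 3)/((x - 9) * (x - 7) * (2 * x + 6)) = 13/(40*(x + 3)) - 97/(10*(x - 7)) + 107/(8*(x - 9))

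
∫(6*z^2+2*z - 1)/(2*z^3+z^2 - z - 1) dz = log(2*z^3 + z^2 - z - 1) + C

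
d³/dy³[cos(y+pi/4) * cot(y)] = -6*sin(y + pi/4)*cot(y)^3 - 5*sin(y + pi/4)*cot(y) - 6*cos(y + pi/4)*cot(y)^4 - 5*cos(y + pi/4)*cot(y)^2 + cos(y + pi/4)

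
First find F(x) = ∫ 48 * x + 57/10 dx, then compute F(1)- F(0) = 297/10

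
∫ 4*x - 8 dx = 2*x^2 - 8*x + C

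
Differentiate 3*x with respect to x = 3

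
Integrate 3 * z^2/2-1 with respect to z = z^3/2 - z + C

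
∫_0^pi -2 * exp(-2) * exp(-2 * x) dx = -exp(-2) + exp(-2*pi - 2)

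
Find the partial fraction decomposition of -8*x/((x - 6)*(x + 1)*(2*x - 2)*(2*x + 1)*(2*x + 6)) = 16/(195*(2*x + 1)) + 1/(60*(x + 3)) - 1/(14*(x + 1)) + 1/(60*(x - 1)) - 4/(1365*(x - 6))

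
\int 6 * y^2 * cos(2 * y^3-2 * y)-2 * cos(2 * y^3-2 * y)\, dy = sin(2*y*(y^2 - 1)) + C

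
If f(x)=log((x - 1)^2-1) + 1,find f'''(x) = (4*x^3 - 12*x^2 + 24*x - 16)/(x^6 - 6*x^5 + 12*x^4 - 8*x^3)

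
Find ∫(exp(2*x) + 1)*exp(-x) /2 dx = sinh(x) + C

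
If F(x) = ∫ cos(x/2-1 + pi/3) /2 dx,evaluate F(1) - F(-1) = -cos((pi + 9)/6) + cos((3 + pi)/6)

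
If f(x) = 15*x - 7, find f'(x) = 15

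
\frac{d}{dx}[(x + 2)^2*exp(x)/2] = x^2*exp(x)/2 + 3*x*exp(x) + 4*exp(x)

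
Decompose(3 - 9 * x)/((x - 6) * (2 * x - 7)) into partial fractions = 57/(5*(2*x - 7)) - 51/(5*(x - 6))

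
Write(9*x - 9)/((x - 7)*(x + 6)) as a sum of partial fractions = 63/(13*(x + 6)) + 54/(13*(x - 7))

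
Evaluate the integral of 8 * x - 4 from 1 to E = 8 + (-2 + E)*(4 + 4*E)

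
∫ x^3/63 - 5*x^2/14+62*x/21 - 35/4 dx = x^4/252 - 5*x^3/42 + 31*x^2/21 - 35*x/4 + C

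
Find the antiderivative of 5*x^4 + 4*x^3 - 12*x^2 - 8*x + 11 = x^5 + x^4 - 4*x^3 - 4*x^2 + 11*x + C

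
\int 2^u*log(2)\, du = 2^u + C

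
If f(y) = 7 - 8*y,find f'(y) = -8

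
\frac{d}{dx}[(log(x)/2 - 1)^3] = (3*log(x)^2 - 12*log(x) + 12)/(8*x)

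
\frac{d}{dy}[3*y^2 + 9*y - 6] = 6*y + 9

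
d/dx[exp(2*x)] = 2*exp(2*x)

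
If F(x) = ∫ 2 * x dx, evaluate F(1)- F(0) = 1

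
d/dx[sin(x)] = cos(x)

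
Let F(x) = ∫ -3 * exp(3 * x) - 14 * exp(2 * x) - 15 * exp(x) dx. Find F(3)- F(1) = -(2 + exp(3))^3 - (2 + exp(3))^2 - E + exp(3) + (2 + E)^2 + (2 + E)^3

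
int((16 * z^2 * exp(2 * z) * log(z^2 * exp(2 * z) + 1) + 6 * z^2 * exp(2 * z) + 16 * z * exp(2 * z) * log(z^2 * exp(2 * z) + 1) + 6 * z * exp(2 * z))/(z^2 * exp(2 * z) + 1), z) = (4*log(z^2*exp(2*z) + 1) + 3)*log(z^2*exp(2*z) + 1) + C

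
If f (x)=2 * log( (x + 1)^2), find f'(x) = 4/(x + 1)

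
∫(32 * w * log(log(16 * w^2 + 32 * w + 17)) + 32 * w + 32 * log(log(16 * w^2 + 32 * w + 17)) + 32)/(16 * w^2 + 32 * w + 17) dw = log(16*(w + 1)^2 + 1)*log(log(16*(w + 1)^2 + 1)) + C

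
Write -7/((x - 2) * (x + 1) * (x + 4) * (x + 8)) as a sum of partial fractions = 1/(40*(x + 8)) - 7/(72*(x + 4)) + 1/(9*(x + 1)) - 7/(180*(x - 2))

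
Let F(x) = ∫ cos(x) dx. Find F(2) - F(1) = -sin(1) + sin(2)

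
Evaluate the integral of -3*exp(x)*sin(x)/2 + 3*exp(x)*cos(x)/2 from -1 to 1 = 3*(E - exp(-1))*cos(1)/2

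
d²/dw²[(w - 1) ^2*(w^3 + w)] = 20*w^3 - 24*w^2 + 12*w - 4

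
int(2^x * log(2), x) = 2^x + C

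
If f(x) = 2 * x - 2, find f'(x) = 2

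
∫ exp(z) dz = exp(z) + C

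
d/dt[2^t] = 2^t*log(2)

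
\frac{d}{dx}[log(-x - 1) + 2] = 1/(x + 1)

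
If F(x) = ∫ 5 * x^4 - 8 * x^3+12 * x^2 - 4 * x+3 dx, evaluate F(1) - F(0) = 4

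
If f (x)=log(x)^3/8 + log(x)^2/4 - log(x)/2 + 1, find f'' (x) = (-3*log(x)^2 + 2*log(x) + 8)/(8*x^2)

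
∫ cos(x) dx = sin(x) + C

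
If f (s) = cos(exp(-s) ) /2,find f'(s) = exp(-s)*sin(exp(-s))/2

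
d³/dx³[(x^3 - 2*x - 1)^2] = 120*x^3 - 96*x - 12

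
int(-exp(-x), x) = exp(-x) + C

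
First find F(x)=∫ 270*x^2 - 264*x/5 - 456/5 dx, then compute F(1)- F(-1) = -12/5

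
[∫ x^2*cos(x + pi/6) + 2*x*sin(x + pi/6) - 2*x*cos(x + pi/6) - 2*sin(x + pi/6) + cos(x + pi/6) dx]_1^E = (-1 + E)^2*sin(pi/6 + E)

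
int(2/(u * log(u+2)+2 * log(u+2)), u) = 2*log(log(u + 2)) + C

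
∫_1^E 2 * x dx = -1 + exp(2)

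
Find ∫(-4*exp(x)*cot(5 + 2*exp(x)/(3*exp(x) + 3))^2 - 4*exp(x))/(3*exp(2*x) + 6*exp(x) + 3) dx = 2*cot((17*exp(x) + 15)/(3*(exp(x) + 1))) + C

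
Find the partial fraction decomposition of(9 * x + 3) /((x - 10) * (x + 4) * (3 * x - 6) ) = -11/(84*(x + 4)) - 7/(48*(x - 2)) + 31/(112*(x - 10))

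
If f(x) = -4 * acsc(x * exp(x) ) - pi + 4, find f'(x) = (4*x + 4)*exp(-x)/(x^2*sqrt(1 - exp(-2*x)/x^2))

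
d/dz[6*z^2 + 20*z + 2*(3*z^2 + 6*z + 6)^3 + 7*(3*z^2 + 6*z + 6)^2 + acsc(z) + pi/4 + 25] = (324*z^7*sqrt(1 - 1/z^2) + 1620*z^6*sqrt(1 - 1/z^2) + 4140*z^5*sqrt(1 - 1/z^2) + 5940*z^4*sqrt(1 - 1/z^2) + 4908*z^3*sqrt(1 - 1/z^2) + 1820*z^2*sqrt(1 - 1/z^2) - 1)/(z^2*sqrt(1 - 1/z^2))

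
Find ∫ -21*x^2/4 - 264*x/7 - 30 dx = -7*x^3/4 - 132*x^2/7 - 30*x + C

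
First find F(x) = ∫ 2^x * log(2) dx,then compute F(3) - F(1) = 6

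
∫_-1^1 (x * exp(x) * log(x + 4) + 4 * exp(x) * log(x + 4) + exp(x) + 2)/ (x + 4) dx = -(exp(-1) + 2)*log(3) + (2 + E)*log(5)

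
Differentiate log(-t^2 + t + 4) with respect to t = (2*t - 1)/(t^2 - t - 4)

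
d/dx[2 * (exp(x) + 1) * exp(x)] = 4*exp(2*x) + 2*exp(x)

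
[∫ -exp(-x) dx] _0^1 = -1 + exp(-1)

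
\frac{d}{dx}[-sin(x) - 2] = -cos(x)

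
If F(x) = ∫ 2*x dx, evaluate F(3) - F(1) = 8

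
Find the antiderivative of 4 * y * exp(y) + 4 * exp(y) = 4*y*exp(y) + C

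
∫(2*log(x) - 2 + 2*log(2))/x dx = (log(2*x) - 1)^2 + C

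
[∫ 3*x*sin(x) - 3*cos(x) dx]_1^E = 3*cos(1) - 3*E*cos(E)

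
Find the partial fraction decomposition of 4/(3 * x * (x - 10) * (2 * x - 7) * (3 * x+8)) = -9/(2812*(3*x + 8)) - 32/(10101*(2*x - 7)) + 1/(3705*(x - 10)) + 1/(420*x)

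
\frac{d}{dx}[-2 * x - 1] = -2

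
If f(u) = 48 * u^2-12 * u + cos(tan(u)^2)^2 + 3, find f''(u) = -8*sqrt(2)*sin(2*tan(u)^2 + pi/4)*tan(u)^2 - 6*sin(2*tan(u)^2)*tan(u)^4 - 2*sin(2*tan(u)^2) - 8*cos(2*tan(u)^2)*tan(u)^6 - 16*cos(2*tan(u)^2)*tan(u)^4 + 96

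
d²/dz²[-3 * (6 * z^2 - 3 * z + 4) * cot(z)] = -36*z^2*cot(z)^3 - 36*z^2*cot(z) + 18*z*cot(z)^3 + 72*z*cot(z)^2 + 18*z*cot(z) + 72*z - 24*cot(z)^3 - 18*cot(z)^2 - 60*cot(z) - 18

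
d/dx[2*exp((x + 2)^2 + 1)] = 4*x*exp(x^2 + 4*x + 5) + 8*exp(x^2 + 4*x + 5)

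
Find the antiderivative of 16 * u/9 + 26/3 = 8*u^2/9 + 26*u/3 + C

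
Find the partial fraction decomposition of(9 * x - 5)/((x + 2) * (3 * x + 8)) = 87/(2*(3*x + 8)) - 23/(2*(x + 2))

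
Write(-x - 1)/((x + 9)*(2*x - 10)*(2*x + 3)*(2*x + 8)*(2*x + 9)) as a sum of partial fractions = -7/(1026*(2*x + 9)) - 1/(5850*(2*x + 3)) + 1/(4725*(x + 9)) + 1/(300*(x + 4)) - 1/(20748*(x - 5))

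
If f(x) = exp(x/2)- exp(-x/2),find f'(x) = (exp(x) + 1)*exp(-x/2)/2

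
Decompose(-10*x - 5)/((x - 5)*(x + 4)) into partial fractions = -35/(9*(x + 4)) - 55/(9*(x - 5))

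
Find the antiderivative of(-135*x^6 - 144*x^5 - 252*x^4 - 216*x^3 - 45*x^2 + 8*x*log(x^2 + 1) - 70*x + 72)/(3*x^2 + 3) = -9*x^5 - 12*x^4 - 13*x^3 - 12*x^2 + 24*x + 2*log(x^2 + 1)^2/3 + log(x^2 + 1)/3 + C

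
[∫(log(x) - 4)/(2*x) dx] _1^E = -7/4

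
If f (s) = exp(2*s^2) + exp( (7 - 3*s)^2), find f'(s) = 4*s*exp(2*s^2) + 18*s*exp(9*s^2 - 42*s + 49) - 42*exp(9*s^2 - 42*s + 49)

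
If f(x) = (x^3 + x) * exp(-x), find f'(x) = (-x^3 + 3*x^2 - x + 1)*exp(-x)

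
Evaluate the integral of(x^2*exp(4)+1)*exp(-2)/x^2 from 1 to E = -exp(2) - exp(-3) + exp(-2) + exp(3)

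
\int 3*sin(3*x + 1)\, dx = -cos(3*x + 1) + C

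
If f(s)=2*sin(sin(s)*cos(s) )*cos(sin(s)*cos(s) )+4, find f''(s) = -4*(1 - cos(2*s))^2*sin(sin(2*s)) + 2*sin(2*s - sin(2*s)) - 6*sin(2*s + sin(2*s)) + 4*sin(sin(2*s))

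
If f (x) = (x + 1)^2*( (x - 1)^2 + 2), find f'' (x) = 12*x^2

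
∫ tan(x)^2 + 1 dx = tan(x) + C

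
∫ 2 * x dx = x^2 + C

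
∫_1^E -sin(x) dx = cos(E) - cos(1)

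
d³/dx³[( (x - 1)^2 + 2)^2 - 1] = 24*x - 24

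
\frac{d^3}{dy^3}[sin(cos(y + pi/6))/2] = sin(y + pi/6)^3*cos(cos(y + pi/6))/2 - 3*sin(y + pi/6)*sin(cos(y + pi/6))*cos(y + pi/6)/2 + sin(y + pi/6)*cos(cos(y + pi/6))/2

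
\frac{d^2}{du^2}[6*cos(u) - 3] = -6*cos(u)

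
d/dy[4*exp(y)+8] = 4*exp(y)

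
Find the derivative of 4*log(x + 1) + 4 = 4/(x + 1)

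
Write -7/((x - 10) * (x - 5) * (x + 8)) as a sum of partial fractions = -7/(234*(x + 8)) + 7/(65*(x - 5)) - 7/(90*(x - 10))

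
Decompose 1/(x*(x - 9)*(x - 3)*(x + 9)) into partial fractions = -1/(1944*(x + 9)) - 1/(216*(x - 3)) + 1/(972*(x - 9)) + 1/(243*x)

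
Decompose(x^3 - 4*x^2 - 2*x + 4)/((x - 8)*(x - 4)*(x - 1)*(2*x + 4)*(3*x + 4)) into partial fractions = 57/(3136*(3*x + 4)) - 1/(45*(x + 2)) - 1/(882*(x - 1)) + 1/(576*(x - 4)) + 61/(3920*(x - 8))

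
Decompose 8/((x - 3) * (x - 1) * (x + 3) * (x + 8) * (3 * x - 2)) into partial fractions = 324/(1001*(3*x - 2)) + 4/(6435*(x + 8)) - 1/(165*(x + 3)) - 1/(9*(x - 1)) + 2/(231*(x - 3))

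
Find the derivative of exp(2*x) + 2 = 2*exp(2*x)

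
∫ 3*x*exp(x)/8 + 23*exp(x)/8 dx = (3*x + 20)*exp(x)/8 + C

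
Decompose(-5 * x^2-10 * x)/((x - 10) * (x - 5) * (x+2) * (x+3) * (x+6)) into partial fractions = -5/(88*(x + 6)) + 5/(104*(x + 3)) + 5/(88*(x - 5)) - 5/(104*(x - 10))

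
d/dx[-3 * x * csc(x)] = 3*x*cot(x)*csc(x) - 3*csc(x)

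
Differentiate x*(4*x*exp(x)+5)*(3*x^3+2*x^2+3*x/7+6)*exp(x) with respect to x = 24*x^5*exp(2*x) + 76*x^4*exp(2*x) + 15*x^4*exp(x) + 248*x^3*exp(2*x)/7 + 70*x^3*exp(x) + 372*x^2*exp(2*x)/7 + 225*x^2*exp(x)/7 + 48*x*exp(2*x) + 240*x*exp(x)/7 + 30*exp(x)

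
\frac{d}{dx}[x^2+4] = 2*x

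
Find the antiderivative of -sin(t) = cos(t) + C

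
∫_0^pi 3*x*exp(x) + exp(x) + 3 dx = 4 + (-2 + 3*pi)*(1 + exp(pi))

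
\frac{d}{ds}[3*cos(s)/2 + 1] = -3*sin(s)/2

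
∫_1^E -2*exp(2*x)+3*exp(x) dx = -(-1 + exp(E))^2 - E + (-1 + E)^2 + exp(E)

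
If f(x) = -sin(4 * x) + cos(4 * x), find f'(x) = -4*sin(4*x) - 4*cos(4*x)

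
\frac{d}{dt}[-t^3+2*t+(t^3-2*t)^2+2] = 6*t^5 - 16*t^3 - 3*t^2 + 8*t + 2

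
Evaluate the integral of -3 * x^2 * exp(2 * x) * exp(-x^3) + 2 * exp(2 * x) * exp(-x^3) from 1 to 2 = -E + exp(-4)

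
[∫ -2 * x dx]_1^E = 1 - exp(2)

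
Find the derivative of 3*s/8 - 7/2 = 3/8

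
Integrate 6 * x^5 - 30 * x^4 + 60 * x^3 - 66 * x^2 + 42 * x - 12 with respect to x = x^6 - 6*x^5 + 15*x^4 - 22*x^3 + 21*x^2 - 12*x + C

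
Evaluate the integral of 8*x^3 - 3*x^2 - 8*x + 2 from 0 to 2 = 12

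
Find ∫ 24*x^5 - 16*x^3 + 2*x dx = 4*x^6 - 4*x^4 + x^2 + C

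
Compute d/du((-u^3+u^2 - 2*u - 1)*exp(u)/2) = -u^3*exp(u)/2 - u^2*exp(u) - 3*exp(u)/2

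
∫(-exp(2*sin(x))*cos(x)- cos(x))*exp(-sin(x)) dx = -exp(sin(x)) + exp(-sin(x)) + C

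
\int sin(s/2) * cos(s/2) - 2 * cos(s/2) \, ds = (sin(s/2) - 2)^2 + C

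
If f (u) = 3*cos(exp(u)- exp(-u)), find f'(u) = -3*(exp(2*u) + 1)*exp(-u)*sin(exp(u) - exp(-u))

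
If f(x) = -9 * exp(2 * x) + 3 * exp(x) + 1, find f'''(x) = -72*exp(2*x) + 3*exp(x)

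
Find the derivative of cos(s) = -sin(s)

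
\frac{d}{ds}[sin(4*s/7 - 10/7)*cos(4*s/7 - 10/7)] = 4*cos(8*s/7 - 20/7)/7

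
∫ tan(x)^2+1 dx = tan(x) + C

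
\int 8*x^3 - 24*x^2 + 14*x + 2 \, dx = 2*x^4 - 8*x^3 + 7*x^2 + 2*x + C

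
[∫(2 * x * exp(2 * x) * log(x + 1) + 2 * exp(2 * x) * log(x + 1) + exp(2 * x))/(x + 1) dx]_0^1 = exp(2)*log(2)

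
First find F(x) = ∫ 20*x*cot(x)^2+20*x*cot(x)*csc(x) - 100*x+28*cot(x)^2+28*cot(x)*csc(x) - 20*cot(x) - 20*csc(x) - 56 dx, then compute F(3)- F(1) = -648 - 88*csc(3) + 48*cot(1) + 48*csc(1) - 88*cot(3)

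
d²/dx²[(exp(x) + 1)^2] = 4*exp(2*x) + 2*exp(x)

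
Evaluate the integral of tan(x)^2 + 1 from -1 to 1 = 2*tan(1)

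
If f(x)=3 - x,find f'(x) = -1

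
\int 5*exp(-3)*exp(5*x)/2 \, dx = exp(5*x - 3)/2 + C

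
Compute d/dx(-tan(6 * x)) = -6/cos(6*x)^2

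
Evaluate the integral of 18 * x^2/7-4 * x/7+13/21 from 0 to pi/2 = -pi^2/14 + 13*pi/42 + 3*pi^3/28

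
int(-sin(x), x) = cos(x) + C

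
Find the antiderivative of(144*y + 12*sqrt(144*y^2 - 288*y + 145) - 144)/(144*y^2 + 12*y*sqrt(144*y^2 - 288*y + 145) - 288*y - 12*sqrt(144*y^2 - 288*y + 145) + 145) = log(12*y + sqrt(144*(y - 1)^2 + 1) - 12) + C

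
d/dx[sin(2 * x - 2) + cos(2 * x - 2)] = -2*sin(2*x - 2) + 2*cos(2*x - 2)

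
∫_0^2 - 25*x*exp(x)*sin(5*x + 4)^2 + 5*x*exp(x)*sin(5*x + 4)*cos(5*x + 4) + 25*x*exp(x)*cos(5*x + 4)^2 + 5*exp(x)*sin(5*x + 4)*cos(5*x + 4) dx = 5*exp(2)*sin(28)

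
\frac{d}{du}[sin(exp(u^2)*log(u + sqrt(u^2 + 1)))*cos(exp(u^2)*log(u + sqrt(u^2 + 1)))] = (2*u^3*log(u + sqrt(u^2 + 1)) + 2*u^2*sqrt(u^2 + 1)*log(u + sqrt(u^2 + 1)) + 2*u*log(u + sqrt(u^2 + 1)) + u + sqrt(u^2 + 1))*exp(u^2)*cos(2*exp(u^2)*log(u + sqrt(u^2 + 1)))/(u^2 + u*sqrt(u^2 + 1) + 1)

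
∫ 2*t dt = t^2 + C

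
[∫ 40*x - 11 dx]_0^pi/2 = 4 + (-4 + 5*pi/2)*(1 + 2*pi)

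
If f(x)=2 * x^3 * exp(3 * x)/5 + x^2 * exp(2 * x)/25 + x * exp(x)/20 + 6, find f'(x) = 6*x^3*exp(3*x)/5 + 6*x^2*exp(3*x)/5 + 2*x^2*exp(2*x)/25 + 2*x*exp(2*x)/25 + x*exp(x)/20 + exp(x)/20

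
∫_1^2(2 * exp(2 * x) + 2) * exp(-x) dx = -2*E - 2*exp(-2) + 2*exp(-1) + 2*exp(2)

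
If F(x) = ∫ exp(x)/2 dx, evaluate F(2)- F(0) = -1/2 + exp(2)/2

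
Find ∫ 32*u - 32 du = 16*u^2 - 32*u + C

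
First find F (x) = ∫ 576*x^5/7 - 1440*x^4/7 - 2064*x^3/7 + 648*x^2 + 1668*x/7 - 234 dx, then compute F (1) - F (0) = 0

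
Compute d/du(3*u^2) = 6*u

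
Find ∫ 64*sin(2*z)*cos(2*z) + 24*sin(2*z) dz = (88 - 64*sin(z)^2)*sin(z)^2 + C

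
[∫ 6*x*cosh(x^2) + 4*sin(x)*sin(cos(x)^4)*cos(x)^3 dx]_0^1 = -cos(1) + cos(cos(1)^4) + 3*sinh(1)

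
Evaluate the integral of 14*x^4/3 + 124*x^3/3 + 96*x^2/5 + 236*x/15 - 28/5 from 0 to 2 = 800/3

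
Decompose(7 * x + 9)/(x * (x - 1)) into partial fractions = 16/(x - 1) - 9/x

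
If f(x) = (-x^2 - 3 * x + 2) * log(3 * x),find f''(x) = (-2*x^2*log(x) - 3*x^2 - 2*x^2*log(3) - 3*x - 2)/x^2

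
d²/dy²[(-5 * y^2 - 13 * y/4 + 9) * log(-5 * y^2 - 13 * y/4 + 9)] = (-800*y^2*log(-5*y^2 - 13*y/4 + 9) - 2400*y^2 - 520*y*log(-5*y^2 - 13*y/4 + 9) - 1560*y + 1440*log(-5*y^2 - 13*y/4 + 9) + 1271)/(80*y^2 + 52*y - 144)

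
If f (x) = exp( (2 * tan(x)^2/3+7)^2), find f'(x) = 8*(2*tan(x)^4 + 23*tan(x)^2 + 21)*exp(4*tan(x)^4/9 + 28*tan(x)^2/3 + 49)*tan(x)/9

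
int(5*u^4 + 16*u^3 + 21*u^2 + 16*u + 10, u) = u^5 + 4*u^4 + 7*u^3 + 8*u^2 + 10*u + C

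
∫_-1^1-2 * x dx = 0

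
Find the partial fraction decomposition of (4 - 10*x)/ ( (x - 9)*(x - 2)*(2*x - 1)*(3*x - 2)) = -18/(25*(3*x - 2)) + 8/(51*(2*x - 1)) + 4/(21*(x - 2)) - 86/(2975*(x - 9))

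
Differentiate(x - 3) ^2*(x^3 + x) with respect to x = 5*x^4 - 24*x^3 + 30*x^2 - 12*x + 9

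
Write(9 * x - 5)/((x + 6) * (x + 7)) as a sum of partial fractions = 68/(x + 7) - 59/(x + 6)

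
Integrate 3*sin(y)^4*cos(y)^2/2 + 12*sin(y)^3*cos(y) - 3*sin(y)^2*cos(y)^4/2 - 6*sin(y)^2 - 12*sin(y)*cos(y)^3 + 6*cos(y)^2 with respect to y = -sin(y)^3*cos(y)^3/2 + 3*sin(2*y) + 3*cos(4*y)/4 + C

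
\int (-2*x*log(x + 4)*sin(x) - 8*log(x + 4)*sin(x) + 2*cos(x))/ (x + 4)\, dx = 2*log(x + 4)*cos(x) + C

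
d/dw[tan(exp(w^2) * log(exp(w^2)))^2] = 4*w*(w^2 + 1)*exp(w^2)*sin(w^2*exp(w^2))/cos(w^2*exp(w^2))^3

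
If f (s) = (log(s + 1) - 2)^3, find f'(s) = (3*log(s + 1)^2 - 12*log(s + 1) + 12)/(s + 1)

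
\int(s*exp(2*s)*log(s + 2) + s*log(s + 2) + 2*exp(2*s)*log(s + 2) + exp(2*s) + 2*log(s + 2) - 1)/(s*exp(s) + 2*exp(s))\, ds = 2*log(s + 2)*sinh(s) + C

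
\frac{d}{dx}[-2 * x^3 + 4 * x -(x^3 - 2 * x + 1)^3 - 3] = -9*x^8 + 42*x^6 - 18*x^5 - 60*x^4 + 48*x^3 + 9*x^2 - 24*x + 10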